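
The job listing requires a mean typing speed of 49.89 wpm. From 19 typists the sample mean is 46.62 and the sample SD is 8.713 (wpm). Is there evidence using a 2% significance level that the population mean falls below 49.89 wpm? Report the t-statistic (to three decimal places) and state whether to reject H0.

H0: μ = 49.89; H1: μ < 49.89 (one-sample t-test, left-tailed).
t = (x̄ − μ₀)/(s/√n) = (46.62 − 49.89)/(8.713/√19) = -1.636
df = n − 1 = 18
p-value = P(T ≤ -1.636) ≈ 0.060
Since p ≈ 0.060 > α = 0.02, fail to reject H0; the evidence is not statistically significant.

t = -1.636; fail to reject H0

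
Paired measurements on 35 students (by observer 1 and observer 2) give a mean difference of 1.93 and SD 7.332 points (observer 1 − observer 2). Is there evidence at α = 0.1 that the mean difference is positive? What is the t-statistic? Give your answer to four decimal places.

H0: μ_d = 0; H1: μ_d > 0 (paired t-test on the differences, right-tailed).
t = d̄/(s_d/√n) = 1.93/(7.332/√35) = 1.5573
df = n − 1 = 34
p-value = P(T ≥ 1.5573) ≈ 0.0643
Since p ≈ 0.0643 < α = 0.1, reject H0; the evidence is statistically significant.

1.5573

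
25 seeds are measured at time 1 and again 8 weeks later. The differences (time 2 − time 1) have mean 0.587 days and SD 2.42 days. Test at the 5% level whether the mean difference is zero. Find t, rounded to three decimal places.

1.213

H0: μ_d = 0; H1: μ_d ≠ 0 (paired t-test on the differences, two-sided).
t = d̄/(s_d/√n) = 0.587/(2.42/√25) = 1.213
df = n − 1 = 24
Two-sided p-value ≈ 0.237
Since p ≈ 0.237 > α = 0.05, fail to reject H0; the data do not provide sufficient evidence against H0.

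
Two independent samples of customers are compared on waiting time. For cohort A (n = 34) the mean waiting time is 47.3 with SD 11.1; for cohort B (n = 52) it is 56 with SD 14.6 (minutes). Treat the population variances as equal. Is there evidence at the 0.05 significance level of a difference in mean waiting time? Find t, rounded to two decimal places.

Let group 1 = cohort A, group 2 = cohort B. H0: μ_1 = μ_2; H1: μ_1 ≠ μ_2 (two-sample pooled-variance t-test, two-sided).
s_p² = [(34−1)·11.1² + (52−1)·14.6²]/(34+52−2) = 177.822
t = (47.3 − 56)/√[177.822·(1/34 + 1/52)] = -2.96
df = n₁ + n₂ − 2 = 84
Two-sided p-value ≈ 0.004
Since p ≈ 0.004 < α = 0.05, reject H0; the evidence is statistically significant.

-2.96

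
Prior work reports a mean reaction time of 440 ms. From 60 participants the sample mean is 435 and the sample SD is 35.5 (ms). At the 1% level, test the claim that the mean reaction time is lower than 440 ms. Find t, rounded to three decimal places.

H0: μ = 440; H1: μ < 440 (one-sample t-test, left-tailed).
t = (x̄ − μ₀)/(s/√n) = (435 − 440)/(35.5/√60) = -1.091
df = n − 1 = 59
p-value = P(T ≤ -1.091) ≈ 0.1399
Since p ≈ 0.1399 > α = 0.01, fail to reject H0; the evidence is not statistically significant.

-1.091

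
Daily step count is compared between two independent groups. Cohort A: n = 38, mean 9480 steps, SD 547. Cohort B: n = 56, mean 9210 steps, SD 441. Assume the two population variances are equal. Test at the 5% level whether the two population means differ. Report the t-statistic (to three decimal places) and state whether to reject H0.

t = 2.641; reject H0

Let group 1 = cohort A, group 2 = cohort B. H0: μ_1 = μ_2; H1: μ_1 ≠ μ_2 (two-sample pooled-variance t-test, two-sided).
s_p² = [(38−1)·547² + (56−1)·441²]/(38+56−2) = 236600
t = (9480 − 9210)/√[236600·(1/38 + 1/56)] = 2.641
df = n₁ + n₂ − 2 = 92
Two-sided p-value ≈ 0.010
Since p ≈ 0.010 < α = 0.05, reject H0; the data support H1.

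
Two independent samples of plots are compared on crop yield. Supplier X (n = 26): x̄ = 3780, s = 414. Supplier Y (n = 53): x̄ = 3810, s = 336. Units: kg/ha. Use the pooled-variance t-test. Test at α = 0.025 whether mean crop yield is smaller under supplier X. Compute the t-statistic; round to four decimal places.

Let group 1 = supplier X, group 2 = supplier Y. H0: μ_1 = μ_2; H1: μ_1 < μ_2 (two-sample pooled-variance t-test, left-tailed).
s_p² = [(26−1)·414² + (53−1)·336²]/(26+53−2) = 131890
t = (3780 − 3810)/√[131890·(1/26 + 1/53)] = -0.3450
df = n₁ + n₂ − 2 = 77
p-value = P(T ≤ -0.3450) ≈ 0.366
Since p ≈ 0.366 > α = 0.025, fail to reject H0; the evidence is not statistically significant.

-0.3450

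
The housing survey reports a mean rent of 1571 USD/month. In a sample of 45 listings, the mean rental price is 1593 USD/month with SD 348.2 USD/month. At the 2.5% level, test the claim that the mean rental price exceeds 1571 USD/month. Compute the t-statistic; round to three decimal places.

H0: μ = 1571; H1: μ > 1571 (one-sample t-test, right-tailed).
t = (x̄ − μ₀)/(s/√n) = (1593 − 1571)/(348.2/√45) = 0.424
df = n − 1 = 44
p-value = P(T ≥ 0.424) ≈ 0.337
Since p ≈ 0.337 > α = 0.025, fail to reject H0; the evidence is not statistically significant.

0.424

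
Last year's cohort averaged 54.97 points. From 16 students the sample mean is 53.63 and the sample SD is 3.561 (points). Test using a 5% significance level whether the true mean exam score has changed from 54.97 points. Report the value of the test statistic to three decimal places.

-1.505

H0: μ = 54.97; H1: μ ≠ 54.97 (one-sample t-test, two-sided).
t = (x̄ − μ₀)/(s/√n) = (53.63 − 54.97)/(3.561/√16) = -1.505
df = n − 1 = 15
Two-sided p-value ≈ 0.153
Since p ≈ 0.153 > α = 0.05, fail to reject H0; the data do not provide sufficient evidence against H0.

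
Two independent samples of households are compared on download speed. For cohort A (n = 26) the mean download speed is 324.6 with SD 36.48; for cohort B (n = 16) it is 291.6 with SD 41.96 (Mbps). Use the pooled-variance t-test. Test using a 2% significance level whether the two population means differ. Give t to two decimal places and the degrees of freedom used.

Let group 1 = cohort A, group 2 = cohort B. H0: μ_1 = μ_2; H1: μ_1 ≠ μ_2 (two-sample pooled-variance t-test, two-sided).
s_p² = [(26−1)·36.48² + (16−1)·41.96²]/(26+16−2) = 1491.98
t = (324.6 − 291.6)/√[1491.98·(1/26 + 1/16)] = 2.69
df = n₁ + n₂ − 2 = 40
Two-sided p-value ≈ 0.0104
Since p ≈ 0.0104 < α = 0.02, reject H0; the evidence is statistically significant.

t = 2.69, df = 40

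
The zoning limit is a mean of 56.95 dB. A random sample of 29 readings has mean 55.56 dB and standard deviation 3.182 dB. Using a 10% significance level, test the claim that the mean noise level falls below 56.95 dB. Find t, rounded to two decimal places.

-2.35

H0: μ = 56.95; H1: μ < 56.95 (one-sample t-test, left-tailed).
t = (x̄ − μ₀)/(s/√n) = (55.56 − 56.95)/(3.182/√29) = -2.35
df = n − 1 = 28
p-value = P(T ≤ -2.35) ≈ 0.013
Since p ≈ 0.013 < α = 0.1, reject H0; the data support H1.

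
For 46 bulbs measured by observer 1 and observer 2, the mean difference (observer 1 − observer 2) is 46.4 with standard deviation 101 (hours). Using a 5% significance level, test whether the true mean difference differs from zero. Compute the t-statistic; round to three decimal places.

3.116

H0: μ_d = 0; H1: μ_d ≠ 0 (paired t-test on the differences, two-sided).
t = d̄/(s_d/√n) = 46.4/(101/√46) = 3.116
df = n − 1 = 45
Two-sided p-value ≈ 0.003
Since p ≈ 0.003 < α = 0.05, reject H0; the data support H1.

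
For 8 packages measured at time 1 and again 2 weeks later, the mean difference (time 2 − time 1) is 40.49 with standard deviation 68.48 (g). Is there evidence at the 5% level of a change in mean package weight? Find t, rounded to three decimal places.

H0: μ_d = 0; H1: μ_d ≠ 0 (paired t-test on the differences, two-sided).
t = d̄/(s_d/√n) = 40.49/(68.48/√8) = 1.672
df = n − 1 = 7
Two-sided p-value ≈ 0.138
Since p ≈ 0.138 > α = 0.05, fail to reject H0; the evidence is not statistically significant.

1.672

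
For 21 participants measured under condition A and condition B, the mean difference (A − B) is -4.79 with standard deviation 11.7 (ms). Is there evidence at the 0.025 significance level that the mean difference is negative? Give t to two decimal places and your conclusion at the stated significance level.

t = -1.88; fail to reject H0

H0: μ_d = 0; H1: μ_d < 0 (paired t-test on the differences, left-tailed).
t = d̄/(s_d/√n) = -4.79/(11.7/√21) = -1.88
df = n − 1 = 20
p-value = P(T ≤ -1.88) ≈ 0.038
Since p ≈ 0.038 > α = 0.025, fail to reject H0; the data do not provide sufficient evidence against H0.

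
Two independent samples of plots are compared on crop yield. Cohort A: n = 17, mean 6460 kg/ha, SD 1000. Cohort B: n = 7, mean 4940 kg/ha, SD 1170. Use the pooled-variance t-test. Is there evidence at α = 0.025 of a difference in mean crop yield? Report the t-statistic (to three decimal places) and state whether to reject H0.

Let group 1 = cohort A, group 2 = cohort B. H0: μ_1 = μ_2; H1: μ_1 ≠ μ_2 (two-sample pooled-variance t-test, two-sided).
s_p² = [(17−1)·1000² + (7−1)·1170²]/(17+7−2) = 1100610
t = (6460 − 4940)/√[1100610·(1/17 + 1/7)] = 3.226
df = n₁ + n₂ − 2 = 22
Two-sided p-value ≈ 0.004
Since p ≈ 0.004 < α = 0.025, reject H0; the data support H1.

t = 3.226; reject H0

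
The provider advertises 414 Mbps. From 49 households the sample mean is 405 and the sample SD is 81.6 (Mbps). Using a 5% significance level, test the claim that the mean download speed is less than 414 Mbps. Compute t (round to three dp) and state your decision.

t = -0.772; fail to reject H0

H0: μ = 414; H1: μ < 414 (one-sample t-test, left-tailed).
t = (x̄ − μ₀)/(s/√n) = (405 − 414)/(81.6/√49) = -0.772
df = n − 1 = 48
p-value = P(T ≤ -0.772) ≈ 0.2219
Since p ≈ 0.2219 > α = 0.05, fail to reject H0; the data do not provide sufficient evidence against H0.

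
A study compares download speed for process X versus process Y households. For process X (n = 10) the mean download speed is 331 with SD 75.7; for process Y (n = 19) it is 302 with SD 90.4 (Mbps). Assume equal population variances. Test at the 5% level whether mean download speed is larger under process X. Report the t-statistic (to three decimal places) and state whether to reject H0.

Let group 1 = process X, group 2 = process Y. H0: μ_1 = μ_2; H1: μ_1 > μ_2 (two-sample pooled-variance t-test, right-tailed).
s_p² = [(10−1)·75.7² + (19−1)·90.4²]/(10+19−2) = 7358.27
t = (331 − 302)/√[7358.27·(1/10 + 1/19)] = 0.865
df = n₁ + n₂ − 2 = 27
p-value = P(T ≥ 0.865) ≈ 0.197
Since p ≈ 0.197 > α = 0.05, fail to reject H0; the evidence is not statistically significant.

t = 0.865; fail to reject H0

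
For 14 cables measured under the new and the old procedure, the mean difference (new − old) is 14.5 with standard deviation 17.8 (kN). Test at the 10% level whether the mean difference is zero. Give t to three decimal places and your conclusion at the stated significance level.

t = 3.048; reject H0

H0: μ_d = 0; H1: μ_d ≠ 0 (paired t-test on the differences, two-sided).
t = d̄/(s_d/√n) = 14.5/(17.8/√14) = 3.048
df = n − 1 = 13
Two-sided p-value ≈ 0.009
Since p ≈ 0.009 < α = 0.1, reject H0; the data support H1.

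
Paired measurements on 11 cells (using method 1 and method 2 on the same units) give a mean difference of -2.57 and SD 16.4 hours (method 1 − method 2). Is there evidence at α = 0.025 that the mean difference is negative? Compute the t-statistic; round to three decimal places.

-0.520

H0: μ_d = 0; H1: μ_d < 0 (paired t-test on the differences, left-tailed).
t = d̄/(s_d/√n) = -2.57/(16.4/√11) = -0.520
df = n − 1 = 10
p-value = P(T ≤ -0.520) ≈ 0.3073
Since p ≈ 0.3073 > α = 0.025, fail to reject H0; the evidence is not statistically significant.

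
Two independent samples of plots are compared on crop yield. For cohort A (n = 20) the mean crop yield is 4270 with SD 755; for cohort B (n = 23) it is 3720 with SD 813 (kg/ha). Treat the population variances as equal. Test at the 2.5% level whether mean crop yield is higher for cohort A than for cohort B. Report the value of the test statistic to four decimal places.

2.2868

Let group 1 = cohort A, group 2 = cohort B. H0: μ_1 = μ_2; H1: μ_1 > μ_2 (two-sample pooled-variance t-test, right-tailed).
s_p² = [(20−1)·755² + (23−1)·813²]/(20+23−2) = 618824
t = (4270 − 3720)/√[618824·(1/20 + 1/23)] = 2.2868
df = n₁ + n₂ − 2 = 41
p-value = P(T ≥ 2.2868) ≈ 0.014
Since p ≈ 0.014 < α = 0.025, reject H0; the evidence is statistically significant.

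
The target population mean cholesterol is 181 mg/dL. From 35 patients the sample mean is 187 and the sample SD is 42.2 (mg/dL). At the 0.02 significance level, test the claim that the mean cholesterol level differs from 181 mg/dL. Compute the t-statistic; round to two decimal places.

H0: μ = 181; H1: μ ≠ 181 (one-sample t-test, two-sided).
t = (x̄ − μ₀)/(s/√n) = (187 − 181)/(42.2/√35) = 0.84
df = n − 1 = 34
Two-sided p-value ≈ 0.4061
Since p ≈ 0.4061 > α = 0.02, fail to reject H0; the data do not provide sufficient evidence against H0.

0.84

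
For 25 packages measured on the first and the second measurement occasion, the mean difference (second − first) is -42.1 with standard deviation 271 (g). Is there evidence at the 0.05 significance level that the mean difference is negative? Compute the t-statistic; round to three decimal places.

H0: μ_d = 0; H1: μ_d < 0 (paired t-test on the differences, left-tailed).
t = d̄/(s_d/√n) = -42.1/(271/√25) = -0.777
df = n − 1 = 24
p-value = P(T ≤ -0.777) ≈ 0.2224
Since p ≈ 0.2224 > α = 0.05, fail to reject H0; the evidence is not statistically significant.

-0.777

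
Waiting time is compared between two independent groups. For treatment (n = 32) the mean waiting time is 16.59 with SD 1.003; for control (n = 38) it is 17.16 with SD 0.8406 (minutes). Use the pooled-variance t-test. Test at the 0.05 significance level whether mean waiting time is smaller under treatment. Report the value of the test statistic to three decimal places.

Let group 1 = treatment, group 2 = control. H0: μ_1 = μ_2; H1: μ_1 < μ_2 (two-sample pooled-variance t-test, left-tailed).
s_p² = [(32−1)·1.003² + (38−1)·0.8406²]/(32+38−2) = 0.8431
t = (16.59 − 17.16)/√[0.8431·(1/32 + 1/38)] = -2.587
df = n₁ + n₂ − 2 = 68
p-value = P(T ≤ -2.587) ≈ 0.006
Since p ≈ 0.006 < α = 0.05, reject H0; the evidence is statistically significant.

-2.587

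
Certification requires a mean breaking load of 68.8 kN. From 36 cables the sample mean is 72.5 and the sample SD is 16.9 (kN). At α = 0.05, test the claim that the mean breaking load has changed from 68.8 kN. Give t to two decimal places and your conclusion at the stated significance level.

H0: μ = 68.8; H1: μ ≠ 68.8 (one-sample t-test, two-sided).
t = (x̄ − μ₀)/(s/√n) = (72.5 − 68.8)/(16.9/√36) = 1.31
df = n − 1 = 35
Two-sided p-value ≈ 0.1975
Since p ≈ 0.1975 > α = 0.05, fail to reject H0; the data do not provide sufficient evidence against H0.

t = 1.31; fail to reject H0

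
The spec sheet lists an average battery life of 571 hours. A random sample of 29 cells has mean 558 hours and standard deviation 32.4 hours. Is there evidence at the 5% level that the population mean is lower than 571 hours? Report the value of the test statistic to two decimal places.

H0: μ = 571; H1: μ < 571 (one-sample t-test, left-tailed).
t = (x̄ − μ₀)/(s/√n) = (558 − 571)/(32.4/√29) = -2.16
df = n − 1 = 28
p-value = P(T ≤ -2.16) ≈ 0.0197
Since p ≈ 0.0197 < α = 0.05, reject H0; the data support H1.

-2.16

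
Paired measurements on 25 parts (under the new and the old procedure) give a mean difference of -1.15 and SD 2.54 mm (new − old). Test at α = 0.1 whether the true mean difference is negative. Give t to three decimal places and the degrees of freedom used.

H0: μ_d = 0; H1: μ_d < 0 (paired t-test on the differences, left-tailed).
t = d̄/(s_d/√n) = -1.15/(2.54/√25) = -2.264
df = n − 1 = 24
p-value = P(T ≤ -2.264) ≈ 0.0165
Since p ≈ 0.0165 < α = 0.1, reject H0; the data support H1.

t = -2.264, df = 24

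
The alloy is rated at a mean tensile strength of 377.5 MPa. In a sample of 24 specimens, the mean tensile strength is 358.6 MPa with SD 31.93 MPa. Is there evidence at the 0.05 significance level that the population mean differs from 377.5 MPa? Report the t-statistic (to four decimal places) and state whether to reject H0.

t = -2.8998; reject H0

H0: μ = 377.5; H1: μ ≠ 377.5 (one-sample t-test, two-sided).
t = (x̄ − μ₀)/(s/√n) = (358.6 − 377.5)/(31.93/√24) = -2.8998
df = n − 1 = 23
Two-sided p-value ≈ 0.008
Since p ≈ 0.008 < α = 0.05, reject H0; the data support H1.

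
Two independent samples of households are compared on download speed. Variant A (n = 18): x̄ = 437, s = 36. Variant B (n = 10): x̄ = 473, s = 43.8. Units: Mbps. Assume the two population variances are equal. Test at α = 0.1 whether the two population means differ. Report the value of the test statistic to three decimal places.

-2.348

Let group 1 = variant A, group 2 = variant B. H0: μ_1 = μ_2; H1: μ_1 ≠ μ_2 (two-sample pooled-variance t-test, two-sided).
s_p² = [(18−1)·36² + (10−1)·43.8²]/(18+10−2) = 1511.46
t = (437 − 473)/√[1511.46·(1/18 + 1/10)] = -2.348
df = n₁ + n₂ − 2 = 26
Two-sided p-value ≈ 0.0268
Since p ≈ 0.0268 < α = 0.1, reject H0; the evidence is statistically significant.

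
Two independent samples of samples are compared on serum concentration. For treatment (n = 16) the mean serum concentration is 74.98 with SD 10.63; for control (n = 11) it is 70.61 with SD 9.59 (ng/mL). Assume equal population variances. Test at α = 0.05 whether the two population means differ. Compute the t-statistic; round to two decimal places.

Let group 1 = treatment, group 2 = control. H0: μ_1 = μ_2; H1: μ_1 ≠ μ_2 (two-sample pooled-variance t-test, two-sided).
s_p² = [(16−1)·10.63² + (11−1)·9.59²]/(16+11−2) = 104.585
t = (74.98 − 70.61)/√[104.585·(1/16 + 1/11)] = 1.09
df = n₁ + n₂ − 2 = 25
Two-sided p-value ≈ 0.286
Since p ≈ 0.286 > α = 0.05, fail to reject H0; the evidence is not statistically significant.

1.09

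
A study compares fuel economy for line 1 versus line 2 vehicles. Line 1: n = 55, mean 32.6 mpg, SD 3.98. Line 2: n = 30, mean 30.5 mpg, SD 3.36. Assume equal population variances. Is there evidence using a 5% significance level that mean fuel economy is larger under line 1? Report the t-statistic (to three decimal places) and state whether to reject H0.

t = 2.451; reject H0

Let group 1 = line 1, group 2 = line 2. H0: μ_1 = μ_2; H1: μ_1 > μ_2 (two-sample pooled-variance t-test, right-tailed).
s_p² = [(55−1)·3.98² + (30−1)·3.36²]/(55+30−2) = 14.2504
t = (32.6 − 30.5)/√[14.2504·(1/55 + 1/30)] = 2.451
df = n₁ + n₂ − 2 = 83
p-value = P(T ≥ 2.451) ≈ 0.0082
Since p ≈ 0.0082 < α = 0.05, reject H0; the evidence is statistically significant.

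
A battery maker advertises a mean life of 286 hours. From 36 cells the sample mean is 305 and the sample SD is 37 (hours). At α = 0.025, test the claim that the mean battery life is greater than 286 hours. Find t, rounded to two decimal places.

3.08

H0: μ = 286; H1: μ > 286 (one-sample t-test, right-tailed).
t = (x̄ − μ₀)/(s/√n) = (305 − 286)/(37/√36) = 3.08
df = n − 1 = 35
p-value = P(T ≥ 3.08) ≈ 0.0020
Since p ≈ 0.0020 < α = 0.025, reject H0; the data support H1.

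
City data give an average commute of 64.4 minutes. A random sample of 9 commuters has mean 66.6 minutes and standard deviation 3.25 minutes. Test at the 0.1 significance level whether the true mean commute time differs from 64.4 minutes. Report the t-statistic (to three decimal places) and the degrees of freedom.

t = 2.031, df = 8

H0: μ = 64.4; H1: μ ≠ 64.4 (one-sample t-test, two-sided).
t = (x̄ − μ₀)/(s/√n) = (66.6 − 64.4)/(3.25/√9) = 2.031
df = n − 1 = 8
Two-sided p-value ≈ 0.0768
Since p ≈ 0.0768 < α = 0.1, reject H0; the data support H1.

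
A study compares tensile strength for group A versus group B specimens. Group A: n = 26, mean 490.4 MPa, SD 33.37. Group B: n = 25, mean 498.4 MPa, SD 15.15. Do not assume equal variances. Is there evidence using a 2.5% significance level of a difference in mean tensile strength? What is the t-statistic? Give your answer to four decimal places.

Let group 1 = group A, group 2 = group B. H0: μ_1 = μ_2; H1: μ_1 ≠ μ_2 (Welch's two-sample t-test, two-sided).
t = (x̄_1 − x̄_2)/√(s_1²/n_1 + s_2²/n_2) = (490.4 − 498.4)/√(33.37²/26 + 15.15²/25) = -1.1093
Welch–Satterthwaite df ≈ 35.18
Two-sided p-value ≈ 0.2748
Since p ≈ 0.2748 > α = 0.025, fail to reject H0; the data do not provide sufficient evidence against H0.

-1.1093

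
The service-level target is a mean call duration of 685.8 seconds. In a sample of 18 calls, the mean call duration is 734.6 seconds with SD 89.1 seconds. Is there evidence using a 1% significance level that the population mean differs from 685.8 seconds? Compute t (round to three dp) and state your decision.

t = 2.324; fail to reject H0

H0: μ = 685.8; H1: μ ≠ 685.8 (one-sample t-test, two-sided).
t = (x̄ − μ₀)/(s/√n) = (734.6 − 685.8)/(89.1/√18) = 2.324
df = n − 1 = 17
Two-sided p-value ≈ 0.033
Since p ≈ 0.033 > α = 0.01, fail to reject H0; the data do not provide sufficient evidence against H0.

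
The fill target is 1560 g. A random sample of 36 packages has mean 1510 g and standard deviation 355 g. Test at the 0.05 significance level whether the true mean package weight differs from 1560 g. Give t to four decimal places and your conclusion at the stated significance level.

t = -0.8451; fail to reject H0

H0: μ = 1560; H1: μ ≠ 1560 (one-sample t-test, two-sided).
t = (x̄ − μ₀)/(s/√n) = (1510 − 1560)/(355/√36) = -0.8451
df = n − 1 = 35
Two-sided p-value ≈ 0.4038
Since p ≈ 0.4038 > α = 0.05, fail to reject H0; the evidence is not statistically significant.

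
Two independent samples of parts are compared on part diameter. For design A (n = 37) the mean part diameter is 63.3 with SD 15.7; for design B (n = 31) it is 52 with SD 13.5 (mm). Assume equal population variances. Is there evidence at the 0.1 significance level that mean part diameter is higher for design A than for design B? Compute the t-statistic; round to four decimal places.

Let group 1 = design A, group 2 = design B. H0: μ_1 = μ_2; H1: μ_1 > μ_2 (two-sample pooled-variance t-test, right-tailed).
s_p² = [(37−1)·15.7² + (31−1)·13.5²]/(37+31−2) = 217.29
t = (63.3 − 52)/√[217.29·(1/37 + 1/31)] = 3.1484
df = n₁ + n₂ − 2 = 66
p-value = P(T ≥ 3.1484) ≈ 0.0012
Since p ≈ 0.0012 < α = 0.1, reject H0; the data support H1.

3.1484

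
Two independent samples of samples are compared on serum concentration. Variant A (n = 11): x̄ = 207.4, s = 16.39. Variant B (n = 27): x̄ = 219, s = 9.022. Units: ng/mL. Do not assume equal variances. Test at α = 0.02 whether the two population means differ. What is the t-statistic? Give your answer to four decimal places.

Let group 1 = variant A, group 2 = variant B. H0: μ_1 = μ_2; H1: μ_1 ≠ μ_2 (Welch's two-sample t-test, two-sided).
t = (x̄_1 − x̄_2)/√(s_1²/n_1 + s_2²/n_2) = (207.4 − 219)/√(16.39²/11 + 9.022²/27) = -2.2146
Welch–Satterthwaite df ≈ 12.55
Two-sided p-value ≈ 0.046
Since p ≈ 0.046 > α = 0.02, fail to reject H0; the evidence is not statistically significant.

-2.2146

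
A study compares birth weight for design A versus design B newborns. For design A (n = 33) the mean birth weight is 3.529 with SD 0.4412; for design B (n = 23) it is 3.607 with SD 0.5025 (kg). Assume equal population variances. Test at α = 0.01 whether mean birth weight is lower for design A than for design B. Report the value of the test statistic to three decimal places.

Let group 1 = design A, group 2 = design B. H0: μ_1 = μ_2; H1: μ_1 < μ_2 (two-sample pooled-variance t-test, left-tailed).
s_p² = [(33−1)·0.4412² + (23−1)·0.5025²]/(33+23−2) = 0.218225
t = (3.529 − 3.607)/√[0.218225·(1/33 + 1/23)] = -0.615
df = n₁ + n₂ − 2 = 54
p-value = P(T ≤ -0.615) ≈ 0.271
Since p ≈ 0.271 > α = 0.01, fail to reject H0; the evidence is not statistically significant.

-0.615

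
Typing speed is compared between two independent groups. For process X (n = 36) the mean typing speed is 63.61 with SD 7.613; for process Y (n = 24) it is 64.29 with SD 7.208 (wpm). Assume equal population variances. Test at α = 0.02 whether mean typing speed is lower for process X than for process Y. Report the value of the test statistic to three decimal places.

Let group 1 = process X, group 2 = process Y. H0: μ_1 = μ_2; H1: μ_1 < μ_2 (two-sample pooled-variance t-test, left-tailed).
s_p² = [(36−1)·7.613² + (24−1)·7.208²]/(36+24−2) = 55.5775
t = (63.61 − 64.29)/√[55.5775·(1/36 + 1/24)] = -0.346
df = n₁ + n₂ − 2 = 58
p-value = P(T ≤ -0.346) ≈ 0.3652
Since p ≈ 0.3652 > α = 0.02, fail to reject H0; the evidence is not statistically significant.

-0.346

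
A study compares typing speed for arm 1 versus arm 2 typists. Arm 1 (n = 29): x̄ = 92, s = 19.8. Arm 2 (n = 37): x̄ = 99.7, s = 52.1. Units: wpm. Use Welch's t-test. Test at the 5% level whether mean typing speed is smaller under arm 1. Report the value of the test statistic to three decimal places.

-0.826

Let group 1 = arm 1, group 2 = arm 2. H0: μ_1 = μ_2; H1: μ_1 < μ_2 (Welch's two-sample t-test, left-tailed).
t = (x̄_1 − x̄_2)/√(s_1²/n_1 + s_2²/n_2) = (92 − 99.7)/√(19.8²/29 + 52.1²/37) = -0.826
Welch–Satterthwaite df ≈ 48.38
p-value = P(T ≤ -0.826) ≈ 0.206
Since p ≈ 0.206 > α = 0.05, fail to reject H0; the data do not provide sufficient evidence against H0.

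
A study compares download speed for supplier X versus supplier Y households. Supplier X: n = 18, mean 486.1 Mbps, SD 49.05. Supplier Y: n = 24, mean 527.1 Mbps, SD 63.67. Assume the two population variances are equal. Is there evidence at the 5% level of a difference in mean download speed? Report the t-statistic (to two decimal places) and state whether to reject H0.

t = -2.27; reject H0

Let group 1 = supplier X, group 2 = supplier Y. H0: μ_1 = μ_2; H1: μ_1 ≠ μ_2 (two-sample pooled-variance t-test, two-sided).
s_p² = [(18−1)·49.05² + (24−1)·63.67²]/(18+24−2) = 3353.48
t = (486.1 − 527.1)/√[3353.48·(1/18 + 1/24)] = -2.27
df = n₁ + n₂ − 2 = 40
Two-sided p-value ≈ 0.0286
Since p ≈ 0.0286 < α = 0.05, reject H0; the evidence is statistically significant.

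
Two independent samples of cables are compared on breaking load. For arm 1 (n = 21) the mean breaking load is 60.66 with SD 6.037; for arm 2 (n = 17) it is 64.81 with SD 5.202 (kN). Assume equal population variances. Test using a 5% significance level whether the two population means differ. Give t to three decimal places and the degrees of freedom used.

t = -2.239, df = 36

Let group 1 = arm 1, group 2 = arm 2. H0: μ_1 = μ_2; H1: μ_1 ≠ μ_2 (two-sample pooled-variance t-test, two-sided).
s_p² = [(21−1)·6.037² + (17−1)·5.202²]/(21+17−2) = 32.2745
t = (60.66 − 64.81)/√[32.2745·(1/21 + 1/17)] = -2.239
df = n₁ + n₂ − 2 = 36
Two-sided p-value ≈ 0.0314
Since p ≈ 0.0314 < α = 0.05, reject H0; the data support H1.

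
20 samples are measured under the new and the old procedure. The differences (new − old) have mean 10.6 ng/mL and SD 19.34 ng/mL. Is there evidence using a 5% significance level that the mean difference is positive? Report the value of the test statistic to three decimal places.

H0: μ_d = 0; H1: μ_d > 0 (paired t-test on the differences, right-tailed).
t = d̄/(s_d/√n) = 10.6/(19.34/√20) = 2.451
df = n − 1 = 19
p-value = P(T ≥ 2.451) ≈ 0.0120
Since p ≈ 0.0120 < α = 0.05, reject H0; the data support H1.

2.451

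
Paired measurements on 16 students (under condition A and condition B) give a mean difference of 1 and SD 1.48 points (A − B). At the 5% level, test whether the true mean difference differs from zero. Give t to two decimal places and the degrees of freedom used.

t = 2.70, df = 15

H0: μ_d = 0; H1: μ_d ≠ 0 (paired t-test on the differences, two-sided).
t = d̄/(s_d/√n) = 1/(1.48/√16) = 2.70
df = n − 1 = 15
Two-sided p-value ≈ 0.016
Since p ≈ 0.016 < α = 0.05, reject H0; the data support H1.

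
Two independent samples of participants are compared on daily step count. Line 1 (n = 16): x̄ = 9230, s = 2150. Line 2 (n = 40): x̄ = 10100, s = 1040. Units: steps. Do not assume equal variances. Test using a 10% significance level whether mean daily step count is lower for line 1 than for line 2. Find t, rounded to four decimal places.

Let group 1 = line 1, group 2 = line 2. H0: μ_1 = μ_2; H1: μ_1 < μ_2 (Welch's two-sample t-test, left-tailed).
t = (x̄_1 − x̄_2)/√(s_1²/n_1 + s_2²/n_2) = (9230 − 10100)/√(2150²/16 + 1040²/40) = -1.5478
Welch–Satterthwaite df ≈ 17.88
p-value = P(T ≤ -1.5478) ≈ 0.0696
Since p ≈ 0.0696 < α = 0.1, reject H0; the evidence is statistically significant.

-1.5478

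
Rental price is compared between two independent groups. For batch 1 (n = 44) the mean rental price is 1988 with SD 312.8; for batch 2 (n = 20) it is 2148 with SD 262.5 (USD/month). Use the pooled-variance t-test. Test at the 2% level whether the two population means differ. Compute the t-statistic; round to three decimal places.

Let group 1 = batch 1, group 2 = batch 2. H0: μ_1 = μ_2; H1: μ_1 ≠ μ_2 (two-sample pooled-variance t-test, two-sided).
s_p² = [(44−1)·312.8² + (20−1)·262.5²]/(44+20−2) = 88975.9
t = (1988 − 2148)/√[88975.9·(1/44 + 1/20)] = -1.989
df = n₁ + n₂ − 2 = 62
Two-sided p-value ≈ 0.0511
Since p ≈ 0.0511 > α = 0.02, fail to reject H0; the evidence is not statistically significant.

-1.989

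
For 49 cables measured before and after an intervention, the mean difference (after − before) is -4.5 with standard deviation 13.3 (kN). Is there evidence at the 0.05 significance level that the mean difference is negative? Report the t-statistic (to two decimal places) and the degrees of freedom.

H0: μ_d = 0; H1: μ_d < 0 (paired t-test on the differences, left-tailed).
t = d̄/(s_d/√n) = -4.5/(13.3/√49) = -2.37
df = n − 1 = 48
p-value = P(T ≤ -2.37) ≈ 0.0110
Since p ≈ 0.0110 < α = 0.05, reject H0; the evidence is statistically significant.

t = -2.37, df = 48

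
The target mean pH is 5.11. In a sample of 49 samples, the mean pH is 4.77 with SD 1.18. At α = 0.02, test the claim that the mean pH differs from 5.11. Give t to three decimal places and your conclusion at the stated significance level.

t = -2.017; fail to reject H0

H0: μ = 5.11; H1: μ ≠ 5.11 (one-sample t-test, two-sided).
t = (x̄ − μ₀)/(s/√n) = (4.77 − 5.11)/(1.18/√49) = -2.017
df = n − 1 = 48
Two-sided p-value ≈ 0.049
Since p ≈ 0.049 > α = 0.02, fail to reject H0; the evidence is not statistically significant.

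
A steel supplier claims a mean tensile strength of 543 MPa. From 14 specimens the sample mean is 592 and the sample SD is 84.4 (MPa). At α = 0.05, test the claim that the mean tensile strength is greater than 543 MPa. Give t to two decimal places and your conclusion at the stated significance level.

H0: μ = 543; H1: μ > 543 (one-sample t-test, right-tailed).
t = (x̄ − μ₀)/(s/√n) = (592 − 543)/(84.4/√14) = 2.17
df = n − 1 = 13
p-value = P(T ≥ 2.17) ≈ 0.0245
Since p ≈ 0.0245 < α = 0.05, reject H0; the evidence is statistically significant.

t = 2.17; reject H0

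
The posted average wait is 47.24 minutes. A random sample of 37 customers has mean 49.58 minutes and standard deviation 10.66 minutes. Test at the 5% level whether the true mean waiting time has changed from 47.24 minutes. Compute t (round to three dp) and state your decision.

H0: μ = 47.24; H1: μ ≠ 47.24 (one-sample t-test, two-sided).
t = (x̄ − μ₀)/(s/√n) = (49.58 − 47.24)/(10.66/√37) = 1.335
df = n − 1 = 36
Two-sided p-value ≈ 0.190
Since p ≈ 0.190 > α = 0.05, fail to reject H0; the data do not provide sufficient evidence against H0.

t = 1.335; fail to reject H0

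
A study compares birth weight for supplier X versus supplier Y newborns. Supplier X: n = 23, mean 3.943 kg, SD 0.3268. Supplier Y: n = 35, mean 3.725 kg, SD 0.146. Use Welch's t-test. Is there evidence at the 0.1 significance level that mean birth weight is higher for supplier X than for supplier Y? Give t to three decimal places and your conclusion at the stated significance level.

t = 3.008; reject H0

Let group 1 = supplier X, group 2 = supplier Y. H0: μ_1 = μ_2; H1: μ_1 > μ_2 (Welch's two-sample t-test, right-tailed).
t = (x̄_1 − x̄_2)/√(s_1²/n_1 + s_2²/n_2) = (3.943 − 3.725)/√(0.3268²/23 + 0.146²/35) = 3.008
Welch–Satterthwaite df ≈ 27.84
p-value = P(T ≥ 3.008) ≈ 0.0028
Since p ≈ 0.0028 < α = 0.1, reject H0; the evidence is statistically significant.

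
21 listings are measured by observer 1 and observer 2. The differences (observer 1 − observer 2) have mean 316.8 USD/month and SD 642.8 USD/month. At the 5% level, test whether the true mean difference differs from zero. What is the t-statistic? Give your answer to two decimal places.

H0: μ_d = 0; H1: μ_d ≠ 0 (paired t-test on the differences, two-sided).
t = d̄/(s_d/√n) = 316.8/(642.8/√21) = 2.26
df = n − 1 = 20
Two-sided p-value ≈ 0.035
Since p ≈ 0.035 < α = 0.05, reject H0; the evidence is statistically significant.

2.26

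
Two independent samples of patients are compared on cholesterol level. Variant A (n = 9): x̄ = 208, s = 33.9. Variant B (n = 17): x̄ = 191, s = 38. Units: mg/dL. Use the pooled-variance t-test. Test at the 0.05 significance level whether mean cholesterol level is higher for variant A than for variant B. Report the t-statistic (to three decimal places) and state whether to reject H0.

Let group 1 = variant A, group 2 = variant B. H0: μ_1 = μ_2; H1: μ_1 > μ_2 (two-sample pooled-variance t-test, right-tailed).
s_p² = [(9−1)·33.9² + (17−1)·38²]/(9+17−2) = 1345.74
t = (208 − 191)/√[1345.74·(1/9 + 1/17)] = 1.124
df = n₁ + n₂ − 2 = 24
p-value = P(T ≥ 1.124) ≈ 0.1360
Since p ≈ 0.1360 > α = 0.05, fail to reject H0; the data do not provide sufficient evidence against H0.

t = 1.124; fail to reject H0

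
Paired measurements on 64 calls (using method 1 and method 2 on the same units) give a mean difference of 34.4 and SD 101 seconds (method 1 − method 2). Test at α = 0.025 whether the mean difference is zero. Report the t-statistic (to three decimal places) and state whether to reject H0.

H0: μ_d = 0; H1: μ_d ≠ 0 (paired t-test on the differences, two-sided).
t = d̄/(s_d/√n) = 34.4/(101/√64) = 2.725
df = n − 1 = 63
Two-sided p-value ≈ 0.008
Since p ≈ 0.008 < α = 0.025, reject H0; the evidence is statistically significant.

t = 2.725; reject H0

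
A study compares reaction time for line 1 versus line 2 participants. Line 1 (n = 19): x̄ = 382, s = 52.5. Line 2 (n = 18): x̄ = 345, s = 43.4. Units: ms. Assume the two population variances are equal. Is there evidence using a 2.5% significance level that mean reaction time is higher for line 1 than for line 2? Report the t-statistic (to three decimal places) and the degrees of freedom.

Let group 1 = line 1, group 2 = line 2. H0: μ_1 = μ_2; H1: μ_1 > μ_2 (two-sample pooled-variance t-test, right-tailed).
s_p² = [(19−1)·52.5² + (18−1)·43.4²]/(19+18−2) = 2332.37
t = (382 − 345)/√[2332.37·(1/19 + 1/18)] = 2.329
df = n₁ + n₂ − 2 = 35
p-value = P(T ≥ 2.329) ≈ 0.013
Since p ≈ 0.013 < α = 0.025, reject H0; the evidence is statistically significant.

t = 2.329, df = 35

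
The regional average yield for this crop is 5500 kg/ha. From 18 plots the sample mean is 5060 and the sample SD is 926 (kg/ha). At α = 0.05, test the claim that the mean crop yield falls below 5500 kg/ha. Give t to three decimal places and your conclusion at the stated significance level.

H0: μ = 5500; H1: μ < 5500 (one-sample t-test, left-tailed).
t = (x̄ − μ₀)/(s/√n) = (5060 − 5500)/(926/√18) = -2.016
df = n − 1 = 17
p-value = P(T ≤ -2.016) ≈ 0.030
Since p ≈ 0.030 < α = 0.05, reject H0; the data support H1.

t = -2.016; reject H0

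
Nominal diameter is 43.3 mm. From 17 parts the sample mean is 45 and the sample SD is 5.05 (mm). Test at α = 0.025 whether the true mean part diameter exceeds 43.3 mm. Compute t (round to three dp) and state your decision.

t = 1.388; fail to reject H0

H0: μ = 43.3; H1: μ > 43.3 (one-sample t-test, right-tailed).
t = (x̄ − μ₀)/(s/√n) = (45 − 43.3)/(5.05/√17) = 1.388
df = n − 1 = 16
p-value = P(T ≥ 1.388) ≈ 0.092
Since p ≈ 0.092 > α = 0.025, fail to reject H0; the data do not provide sufficient evidence against H0.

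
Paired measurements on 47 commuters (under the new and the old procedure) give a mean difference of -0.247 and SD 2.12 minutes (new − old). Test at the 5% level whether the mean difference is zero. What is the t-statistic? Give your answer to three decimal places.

-0.799

H0: μ_d = 0; H1: μ_d ≠ 0 (paired t-test on the differences, two-sided).
t = d̄/(s_d/√n) = -0.247/(2.12/√47) = -0.799
df = n − 1 = 46
Two-sided p-value ≈ 0.4285
Since p ≈ 0.4285 > α = 0.05, fail to reject H0; the data do not provide sufficient evidence against H0.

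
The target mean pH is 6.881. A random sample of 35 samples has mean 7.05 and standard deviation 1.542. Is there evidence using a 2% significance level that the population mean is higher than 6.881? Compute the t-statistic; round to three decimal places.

0.648

H0: μ = 6.881; H1: μ > 6.881 (one-sample t-test, right-tailed).
t = (x̄ − μ₀)/(s/√n) = (7.05 − 6.881)/(1.542/√35) = 0.648
df = n − 1 = 34
p-value = P(T ≥ 0.648) ≈ 0.261
Since p ≈ 0.261 > α = 0.02, fail to reject H0; the data do not provide sufficient evidence against H0.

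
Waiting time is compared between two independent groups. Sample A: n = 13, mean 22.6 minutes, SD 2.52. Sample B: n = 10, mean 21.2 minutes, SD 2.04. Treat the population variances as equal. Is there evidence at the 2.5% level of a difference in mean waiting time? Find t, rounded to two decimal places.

Let group 1 = sample A, group 2 = sample B. H0: μ_1 = μ_2; H1: μ_1 ≠ μ_2 (two-sample pooled-variance t-test, two-sided).
s_p² = [(13−1)·2.52² + (10−1)·2.04²]/(13+10−2) = 5.41234
t = (22.6 − 21.2)/√[5.41234·(1/13 + 1/10)] = 1.43
df = n₁ + n₂ − 2 = 21
Two-sided p-value ≈ 0.1672
Since p ≈ 0.1672 > α = 0.025, fail to reject H0; the evidence is not statistically significant.

1.43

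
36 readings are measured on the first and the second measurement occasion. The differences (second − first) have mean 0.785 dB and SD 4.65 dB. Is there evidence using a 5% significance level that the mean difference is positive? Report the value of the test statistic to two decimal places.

1.01

H0: μ_d = 0; H1: μ_d > 0 (paired t-test on the differences, right-tailed).
t = d̄/(s_d/√n) = 0.785/(4.65/√36) = 1.01
df = n − 1 = 35
p-value = P(T ≥ 1.01) ≈ 0.159
Since p ≈ 0.159 > α = 0.05, fail to reject H0; the evidence is not statistically significant.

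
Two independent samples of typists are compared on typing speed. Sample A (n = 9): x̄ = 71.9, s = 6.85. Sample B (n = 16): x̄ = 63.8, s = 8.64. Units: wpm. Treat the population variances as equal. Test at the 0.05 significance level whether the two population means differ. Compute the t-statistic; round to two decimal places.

Let group 1 = sample A, group 2 = sample B. H0: μ_1 = μ_2; H1: μ_1 ≠ μ_2 (two-sample pooled-variance t-test, two-sided).
s_p² = [(9−1)·6.85² + (16−1)·8.64²]/(9+16−2) = 65.0054
t = (71.9 − 63.8)/√[65.0054·(1/9 + 1/16)] = 2.41
df = n₁ + n₂ − 2 = 23
Two-sided p-value ≈ 0.024
Since p ≈ 0.024 < α = 0.05, reject H0; the data support H1.

2.41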